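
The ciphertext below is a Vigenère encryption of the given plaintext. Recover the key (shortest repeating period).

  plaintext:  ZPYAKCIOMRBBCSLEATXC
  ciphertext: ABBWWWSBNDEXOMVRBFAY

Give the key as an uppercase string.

BMDWMUKN

  i= 0: A-Z =  1 → B
  i= 1: B-P = 12 → M
  i= 2: B-Y =  3 → D
  i= 3: W-A = 22 → W
  i= 4: W-K = 12 → M
  i= 5: W-C = 20 → U
  i= 6: S-I = 10 → K
  i= 7: B-O = 13 → N
  i= 8: N-M =  1 → B
  i= 9: D-R = 12 → M
  i=10: E-B =  3 → D
  i=11: X-B = 22 → W
  i=12: O-C = 12 → M
  i=13: M-S = 20 → U
  i=14: V-L = 10 → K
  i=15: R-E = 13 → N
  i=16: B-A =  1 → B
  i=17: F-T = 12 → M
  i=18: A-X =  3 → D
  i=19: Y-C = 22 → W
  shifts repeat with period 8: BMDWMUKN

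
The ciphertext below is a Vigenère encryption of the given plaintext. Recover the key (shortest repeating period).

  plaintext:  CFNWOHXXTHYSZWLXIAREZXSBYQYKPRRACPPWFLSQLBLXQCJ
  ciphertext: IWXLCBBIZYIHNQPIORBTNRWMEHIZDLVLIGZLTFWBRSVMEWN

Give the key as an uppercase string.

  i= 0: I-C =  6 → G
  i= 1: W-F = 17 → R
  i= 2: X-N = 10 → K
  i= 3: L-W = 15 → P
  i= 4: C-O = 14 → O
  i= 5: B-H = 20 → U
  i= 6: B-X =  4 → E
  i= 7: I-X = 11 → L
  i= 8: Z-T =  6 → G
  i= 9: Y-H = 17 → R
  i=10: I-Y = 10 → K
  i=11: H-S = 15 → P
  i=12: N-Z = 14 → O
  i=13: Q-W = 20 → U
  i=14: P-L =  4 → E
  i=15: I-X = 11 → L
  i=16: O-I =  6 → G
  i=17: R-A = 17 → R
  i=18: B-R = 10 → K
  i=19: T-E = 15 → P
  i=20: N-Z = 14 → O
  i=21: R-X = 20 → U
  i=22: W-S =  4 → E
  i=23: M-B = 11 → L
  i=24: E-Y =  6 → G
  i=25: H-Q = 17 → R
  i=26: I-Y = 10 → K
  i=27: Z-K = 15 → P
  i=28: D-P = 14 → O
  i=29: L-R = 20 → U
  i=30: V-R =  4 → E
  i=31: L-A = 11 → L
  i=32: I-C =  6 → G
  i=33: G-P = 17 → R
  i=34: Z-P = 10 → K
  i=35: L-W = 15 → P
  i=36: T-F = 14 → O
  i=37: F-L = 20 → U
  i=38: W-S =  4 → E
  i=39: B-Q = 11 → L
  i=40: R-L =  6 → G
  i=41: S-B = 17 → R
  i=42: V-L = 10 → K
  i=43: M-X = 15 → P
  i=44: E-Q = 14 → O
  i=45: W-C = 20 → U
  i=46: N-J =  4 → E
  shifts repeat with period 8: GRKPOUEL

GRKPOUEL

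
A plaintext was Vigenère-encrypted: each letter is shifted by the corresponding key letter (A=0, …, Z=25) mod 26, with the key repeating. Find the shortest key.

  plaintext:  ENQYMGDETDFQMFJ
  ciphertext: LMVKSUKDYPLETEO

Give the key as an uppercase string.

HZFMGO

  i= 0: L-E =  7 → H
  i= 1: M-N = 25 → Z
  i= 2: V-Q =  5 → F
  i= 3: K-Y = 12 → M
  i= 4: S-M =  6 → G
  i= 5: U-G = 14 → O
  i= 6: K-D =  7 → H
  i= 7: D-E = 25 → Z
  i= 8: Y-T =  5 → F
  i= 9: P-D = 12 → M
  i=10: L-F =  6 → G
  i=11: E-Q = 14 → O
  i=12: T-M =  7 → H
  i=13: E-F = 25 → Z
  i=14: O-J =  5 → F
  shifts repeat with period 6: HZFMGO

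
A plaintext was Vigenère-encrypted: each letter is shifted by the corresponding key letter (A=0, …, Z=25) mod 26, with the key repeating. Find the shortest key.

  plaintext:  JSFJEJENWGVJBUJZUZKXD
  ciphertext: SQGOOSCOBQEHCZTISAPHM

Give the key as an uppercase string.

  i= 0: S-J =  9 → J
  i= 1: Q-S = 24 → Y
  i= 2: G-F =  1 → B
  i= 3: O-J =  5 → F
  i= 4: O-E = 10 → K
  i= 5: S-J =  9 → J
  i= 6: C-E = 24 → Y
  i= 7: O-N =  1 → B
  i= 8: B-W =  5 → F
  i= 9: Q-G = 10 → K
  i=10: E-V =  9 → J
  i=11: H-J = 24 → Y
  i=12: C-B =  1 → B
  i=13: Z-U =  5 → F
  i=14: T-J = 10 → K
  i=15: I-Z =  9 → J
  i=16: S-U = 24 → Y
  i=17: A-Z =  1 → B
  i=18: P-K =  5 → F
  i=19: H-X = 10 → K
  i=20: M-D =  9 → J
  shifts repeat with period 5: JYBFK

JYBFK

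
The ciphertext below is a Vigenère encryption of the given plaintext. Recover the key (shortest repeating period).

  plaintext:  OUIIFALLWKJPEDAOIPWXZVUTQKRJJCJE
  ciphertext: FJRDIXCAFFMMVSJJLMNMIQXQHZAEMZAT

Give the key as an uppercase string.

RPJVDX

  i= 0: F-O = 17 → R
  i= 1: J-U = 15 → P
  i= 2: R-I =  9 → J
  i= 3: D-I = 21 → V
  i= 4: I-F =  3 → D
  i= 5: X-A = 23 → X
  i= 6: C-L = 17 → R
  i= 7: A-L = 15 → P
  i= 8: F-W =  9 → J
  i= 9: F-K = 21 → V
  i=10: M-J =  3 → D
  i=11: M-P = 23 → X
  i=12: V-E = 17 → R
  i=13: S-D = 15 → P
  i=14: J-A =  9 → J
  i=15: J-O = 21 → V
  i=16: L-I =  3 → D
  i=17: M-P = 23 → X
  i=18: N-W = 17 → R
  i=19: M-X = 15 → P
  i=20: I-Z =  9 → J
  i=21: Q-V = 21 → V
  i=22: X-U =  3 → D
  i=23: Q-T = 23 → X
  i=24: H-Q = 17 → R
  i=25: Z-K = 15 → P
  i=26: A-R =  9 → J
  i=27: E-J = 21 → V
  i=28: M-J =  3 → D
  i=29: Z-C = 23 → X
  i=30: A-J = 17 → R
  i=31: T-E = 15 → P
  shifts repeat with period 6: RPJVDX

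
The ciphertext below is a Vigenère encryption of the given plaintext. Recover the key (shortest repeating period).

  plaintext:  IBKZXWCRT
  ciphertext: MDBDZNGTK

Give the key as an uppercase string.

ECR

  i= 0: M-I =  4 → E
  i= 1: D-B =  2 → C
  i= 2: B-K = 17 → R
  i= 3: D-Z =  4 → E
  i= 4: Z-X =  2 → C
  i= 5: N-W = 17 → R
  i= 6: G-C =  4 → E
  i= 7: T-R =  2 → C
  i= 8: K-T = 17 → R
  shifts repeat with period 3: ECR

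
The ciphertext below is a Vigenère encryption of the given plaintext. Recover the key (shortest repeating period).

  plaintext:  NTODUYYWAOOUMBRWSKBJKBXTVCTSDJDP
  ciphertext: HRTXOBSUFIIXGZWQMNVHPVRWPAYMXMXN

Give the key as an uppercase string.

UYFUUD

  i= 0: H-N = 20 → U
  i= 1: R-T = 24 → Y
  i= 2: T-O =  5 → F
  i= 3: X-D = 20 → U
  i= 4: O-U = 20 → U
  i= 5: B-Y =  3 → D
  i= 6: S-Y = 20 → U
  i= 7: U-W = 24 → Y
  i= 8: F-A =  5 → F
  i= 9: I-O = 20 → U
  i=10: I-O = 20 → U
  i=11: X-U =  3 → D
  i=12: G-M = 20 → U
  i=13: Z-B = 24 → Y
  i=14: W-R =  5 → F
  i=15: Q-W = 20 → U
  i=16: M-S = 20 → U
  i=17: N-K =  3 → D
  i=18: V-B = 20 → U
  i=19: H-J = 24 → Y
  i=20: P-K =  5 → F
  i=21: V-B = 20 → U
  i=22: R-X = 20 → U
  i=23: W-T =  3 → D
  i=24: P-V = 20 → U
  i=25: A-C = 24 → Y
  i=26: Y-T =  5 → F
  i=27: M-S = 20 → U
  i=28: X-D = 20 → U
  i=29: M-J =  3 → D
  i=30: X-D = 20 → U
  i=31: N-P = 24 → Y
  shifts repeat with period 6: UYFUUD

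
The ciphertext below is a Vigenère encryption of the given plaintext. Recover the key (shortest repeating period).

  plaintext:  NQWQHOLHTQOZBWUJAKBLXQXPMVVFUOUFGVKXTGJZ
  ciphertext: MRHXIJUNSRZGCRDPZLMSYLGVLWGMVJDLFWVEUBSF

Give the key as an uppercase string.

ZBLHBVJG

  i= 0: M-N = 25 → Z
  i= 1: R-Q =  1 → B
  i= 2: H-W = 11 → L
  i= 3: X-Q =  7 → H
  i= 4: I-H =  1 → B
  i= 5: J-O = 21 → V
  i= 6: U-L =  9 → J
  i= 7: N-H =  6 → G
  i= 8: S-T = 25 → Z
  i= 9: R-Q =  1 → B
  i=10: Z-O = 11 → L
  i=11: G-Z =  7 → H
  i=12: C-B =  1 → B
  i=13: R-W = 21 → V
  i=14: D-U =  9 → J
  i=15: P-J =  6 → G
  i=16: Z-A = 25 → Z
  i=17: L-K =  1 → B
  i=18: M-B = 11 → L
  i=19: S-L =  7 → H
  i=20: Y-X =  1 → B
  i=21: L-Q = 21 → V
  i=22: G-X =  9 → J
  i=23: V-P =  6 → G
  i=24: L-M = 25 → Z
  i=25: W-V =  1 → B
  i=26: G-V = 11 → L
  i=27: M-F =  7 → H
  i=28: V-U =  1 → B
  i=29: J-O = 21 → V
  i=30: D-U =  9 → J
  i=31: L-F =  6 → G
  i=32: F-G = 25 → Z
  i=33: W-V =  1 → B
  i=34: V-K = 11 → L
  i=35: E-X =  7 → H
  i=36: U-T =  1 → B
  i=37: B-G = 21 → V
  i=38: S-J =  9 → J
  i=39: F-Z =  6 → G
  shifts repeat with period 8: ZBLHBVJG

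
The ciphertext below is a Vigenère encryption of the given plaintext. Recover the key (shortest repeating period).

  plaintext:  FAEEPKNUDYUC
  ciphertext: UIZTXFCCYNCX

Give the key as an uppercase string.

PIV

  i= 0: U-F = 15 → P
  i= 1: I-A =  8 → I
  i= 2: Z-E = 21 → V
  i= 3: T-E = 15 → P
  i= 4: X-P =  8 → I
  i= 5: F-K = 21 → V
  i= 6: C-N = 15 → P
  i= 7: C-U =  8 → I
  i= 8: Y-D = 21 → V
  i= 9: N-Y = 15 → P
  i=10: C-U =  8 → I
  i=11: X-C = 21 → V
  shifts repeat with period 3: PIV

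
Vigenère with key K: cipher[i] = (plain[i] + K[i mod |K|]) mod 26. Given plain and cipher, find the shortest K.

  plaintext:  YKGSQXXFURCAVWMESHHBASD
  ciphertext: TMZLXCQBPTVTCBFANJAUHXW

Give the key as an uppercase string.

VCTTHFTW

  i= 0: T-Y = 21 → V
  i= 1: M-K =  2 → C
  i= 2: Z-G = 19 → T
  i= 3: L-S = 19 → T
  i= 4: X-Q =  7 → H
  i= 5: C-X =  5 → F
  i= 6: Q-X = 19 → T
  i= 7: B-F = 22 → W
  i= 8: P-U = 21 → V
  i= 9: T-R =  2 → C
  i=10: V-C = 19 → T
  i=11: T-A = 19 → T
  i=12: C-V =  7 → H
  i=13: B-W =  5 → F
  i=14: F-M = 19 → T
  i=15: A-E = 22 → W
  i=16: N-S = 21 → V
  i=17: J-H =  2 → C
  i=18: A-H = 19 → T
  i=19: U-B = 19 → T
  i=20: H-A =  7 → H
  i=21: X-S =  5 → F
  i=22: W-D = 19 → T
  shifts repeat with period 8: VCTTHFTW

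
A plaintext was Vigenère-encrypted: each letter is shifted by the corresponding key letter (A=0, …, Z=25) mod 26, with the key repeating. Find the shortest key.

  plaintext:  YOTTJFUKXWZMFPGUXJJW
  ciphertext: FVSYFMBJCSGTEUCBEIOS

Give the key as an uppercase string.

HHZFW

  i= 0: F-Y =  7 → H
  i= 1: V-O =  7 → H
  i= 2: S-T = 25 → Z
  i= 3: Y-T =  5 → F
  i= 4: F-J = 22 → W
  i= 5: M-F =  7 → H
  i= 6: B-U =  7 → H
  i= 7: J-K = 25 → Z
  i= 8: C-X =  5 → F
  i= 9: S-W = 22 → W
  i=10: G-Z =  7 → H
  i=11: T-M =  7 → H
  i=12: E-F = 25 → Z
  i=13: U-P =  5 → F
  i=14: C-G = 22 → W
  i=15: B-U =  7 → H
  i=16: E-X =  7 → H
  i=17: I-J = 25 → Z
  i=18: O-J =  5 → F
  i=19: S-W = 22 → W
  shifts repeat with period 5: HHZFW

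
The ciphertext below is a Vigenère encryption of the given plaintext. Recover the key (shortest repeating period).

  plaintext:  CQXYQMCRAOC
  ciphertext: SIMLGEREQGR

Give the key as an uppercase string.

  i= 0: S-C = 16 → Q
  i= 1: I-Q = 18 → S
  i= 2: M-X = 15 → P
  i= 3: L-Y = 13 → N
  i= 4: G-Q = 16 → Q
  i= 5: E-M = 18 → S
  i= 6: R-C = 15 → P
  i= 7: E-R = 13 → N
  i= 8: Q-A = 16 → Q
  i= 9: G-O = 18 → S
  i=10: R-C = 15 → P
  shifts repeat with period 4: QSPN

QSPN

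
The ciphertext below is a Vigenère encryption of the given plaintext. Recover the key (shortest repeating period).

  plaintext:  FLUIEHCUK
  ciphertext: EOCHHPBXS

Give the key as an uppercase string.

ZDI

  i= 0: E-F = 25 → Z
  i= 1: O-L =  3 → D
  i= 2: C-U =  8 → I
  i= 3: H-I = 25 → Z
  i= 4: H-E =  3 → D
  i= 5: P-H =  8 → I
  i= 6: B-C = 25 → Z
  i= 7: X-U =  3 → D
  i= 8: S-K =  8 → I
  shifts repeat with period 3: ZDI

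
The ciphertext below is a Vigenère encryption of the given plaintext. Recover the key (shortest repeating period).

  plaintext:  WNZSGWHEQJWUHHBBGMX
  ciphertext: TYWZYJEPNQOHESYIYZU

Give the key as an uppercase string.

  i= 0: T-W = 23 → X
  i= 1: Y-N = 11 → L
  i= 2: W-Z = 23 → X
  i= 3: Z-S =  7 → H
  i= 4: Y-G = 18 → S
  i= 5: J-W = 13 → N
  i= 6: E-H = 23 → X
  i= 7: P-E = 11 → L
  i= 8: N-Q = 23 → X
  i= 9: Q-J =  7 → H
  i=10: O-W = 18 → S
  i=11: H-U = 13 → N
  i=12: E-H = 23 → X
  i=13: S-H = 11 → L
  i=14: Y-B = 23 → X
  i=15: I-B =  7 → H
  i=16: Y-G = 18 → S
  i=17: Z-M = 13 → N
  i=18: U-X = 23 → X
  shifts repeat with period 6: XLXHSN

XLXHSN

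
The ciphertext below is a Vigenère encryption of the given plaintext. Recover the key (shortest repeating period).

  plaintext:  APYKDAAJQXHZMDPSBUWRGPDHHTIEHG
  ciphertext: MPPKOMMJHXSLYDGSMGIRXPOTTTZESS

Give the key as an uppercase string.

MARALM

  i= 0: M-A = 12 → M
  i= 1: P-P =  0 → A
  i= 2: P-Y = 17 → R
  i= 3: K-K =  0 → A
  i= 4: O-D = 11 → L
  i= 5: M-A = 12 → M
  i= 6: M-A = 12 → M
  i= 7: J-J =  0 → A
  i= 8: H-Q = 17 → R
  i= 9: X-X =  0 → A
  i=10: S-H = 11 → L
  i=11: L-Z = 12 → M
  i=12: Y-M = 12 → M
  i=13: D-D =  0 → A
  i=14: G-P = 17 → R
  i=15: S-S =  0 → A
  i=16: M-B = 11 → L
  i=17: G-U = 12 → M
  i=18: I-W = 12 → M
  i=19: R-R =  0 → A
  i=20: X-G = 17 → R
  i=21: P-P =  0 → A
  i=22: O-D = 11 → L
  i=23: T-H = 12 → M
  i=24: T-H = 12 → M
  i=25: T-T =  0 → A
  i=26: Z-I = 17 → R
  i=27: E-E =  0 → A
  i=28: S-H = 11 → L
  i=29: S-G = 12 → M
  shifts repeat with period 6: MARALM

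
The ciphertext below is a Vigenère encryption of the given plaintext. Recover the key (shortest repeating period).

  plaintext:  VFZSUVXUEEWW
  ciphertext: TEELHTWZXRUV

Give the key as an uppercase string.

YZFTN

  i= 0: T-V = 24 → Y
  i= 1: E-F = 25 → Z
  i= 2: E-Z =  5 → F
  i= 3: L-S = 19 → T
  i= 4: H-U = 13 → N
  i= 5: T-V = 24 → Y
  i= 6: W-X = 25 → Z
  i= 7: Z-U =  5 → F
  i= 8: X-E = 19 → T
  i= 9: R-E = 13 → N
  i=10: U-W = 24 → Y
  i=11: V-W = 25 → Z
  shifts repeat with period 5: YZFTN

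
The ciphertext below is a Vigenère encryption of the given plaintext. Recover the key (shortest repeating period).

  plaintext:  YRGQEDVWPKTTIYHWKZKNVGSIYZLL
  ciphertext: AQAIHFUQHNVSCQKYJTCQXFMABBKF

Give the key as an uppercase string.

  i= 0: A-Y =  2 → C
  i= 1: Q-R = 25 → Z
  i= 2: A-G = 20 → U
  i= 3: I-Q = 18 → S
  i= 4: H-E =  3 → D
  i= 5: F-D =  2 → C
  i= 6: U-V = 25 → Z
  i= 7: Q-W = 20 → U
  i= 8: H-P = 18 → S
  i= 9: N-K =  3 → D
  i=10: V-T =  2 → C
  i=11: S-T = 25 → Z
  i=12: C-I = 20 → U
  i=13: Q-Y = 18 → S
  i=14: K-H =  3 → D
  i=15: Y-W =  2 → C
  i=16: J-K = 25 → Z
  i=17: T-Z = 20 → U
  i=18: C-K = 18 → S
  i=19: Q-N =  3 → D
  i=20: X-V =  2 → C
  i=21: F-G = 25 → Z
  i=22: M-S = 20 → U
  i=23: A-I = 18 → S
  i=24: B-Y =  3 → D
  i=25: B-Z =  2 → C
  i=26: K-L = 25 → Z
  i=27: F-L = 20 → U
  shifts repeat with period 5: CZUSD

CZUSD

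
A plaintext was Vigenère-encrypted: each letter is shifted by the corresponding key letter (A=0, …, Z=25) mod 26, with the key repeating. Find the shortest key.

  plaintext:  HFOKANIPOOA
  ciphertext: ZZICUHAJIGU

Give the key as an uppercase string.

SUU

  i= 0: Z-H = 18 → S
  i= 1: Z-F = 20 → U
  i= 2: I-O = 20 → U
  i= 3: C-K = 18 → S
  i= 4: U-A = 20 → U
  i= 5: H-N = 20 → U
  i= 6: A-I = 18 → S
  i= 7: J-P = 20 → U
  i= 8: I-O = 20 → U
  i= 9: G-O = 18 → S
  i=10: U-A = 20 → U
  shifts repeat with period 3: SUU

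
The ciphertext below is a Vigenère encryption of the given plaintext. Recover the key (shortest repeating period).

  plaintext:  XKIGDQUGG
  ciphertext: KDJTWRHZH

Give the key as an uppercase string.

NTB

  i= 0: K-X = 13 → N
  i= 1: D-K = 19 → T
  i= 2: J-I =  1 → B
  i= 3: T-G = 13 → N
  i= 4: W-D = 19 → T
  i= 5: R-Q =  1 → B
  i= 6: H-U = 13 → N
  i= 7: Z-G = 19 → T
  i= 8: H-G =  1 → B
  shifts repeat with period 3: NTB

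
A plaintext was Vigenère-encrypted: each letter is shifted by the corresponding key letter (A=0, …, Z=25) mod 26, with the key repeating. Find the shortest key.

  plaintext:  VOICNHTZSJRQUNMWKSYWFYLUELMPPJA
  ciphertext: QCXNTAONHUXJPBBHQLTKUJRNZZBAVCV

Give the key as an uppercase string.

VOPLGT

  i= 0: Q-V = 21 → V
  i= 1: C-O = 14 → O
  i= 2: X-I = 15 → P
  i= 3: N-C = 11 → L
  i= 4: T-N =  6 → G
  i= 5: A-H = 19 → T
  i= 6: O-T = 21 → V
  i= 7: N-Z = 14 → O
  i= 8: H-S = 15 → P
  i= 9: U-J = 11 → L
  i=10: X-R =  6 → G
  i=11: J-Q = 19 → T
  i=12: P-U = 21 → V
  i=13: B-N = 14 → O
  i=14: B-M = 15 → P
  i=15: H-W = 11 → L
  i=16: Q-K =  6 → G
  i=17: L-S = 19 → T
  i=18: T-Y = 21 → V
  i=19: K-W = 14 → O
  i=20: U-F = 15 → P
  i=21: J-Y = 11 → L
  i=22: R-L =  6 → G
  i=23: N-U = 19 → T
  i=24: Z-E = 21 → V
  i=25: Z-L = 14 → O
  i=26: B-M = 15 → P
  i=27: A-P = 11 → L
  i=28: V-P =  6 → G
  i=29: C-J = 19 → T
  i=30: V-A = 21 → V
  shifts repeat with period 6: VOPLGT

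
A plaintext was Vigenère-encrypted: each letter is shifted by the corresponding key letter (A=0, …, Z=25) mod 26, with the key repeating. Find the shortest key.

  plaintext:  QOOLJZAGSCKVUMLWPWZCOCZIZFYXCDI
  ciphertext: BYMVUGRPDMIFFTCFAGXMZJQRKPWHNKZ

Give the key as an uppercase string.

  i= 0: B-Q = 11 → L
  i= 1: Y-O = 10 → K
  i= 2: M-O = 24 → Y
  i= 3: V-L = 10 → K
  i= 4: U-J = 11 → L
  i= 5: G-Z =  7 → H
  i= 6: R-A = 17 → R
  i= 7: P-G =  9 → J
  i= 8: D-S = 11 → L
  i= 9: M-C = 10 → K
  i=10: I-K = 24 → Y
  i=11: F-V = 10 → K
  i=12: F-U = 11 → L
  i=13: T-M =  7 → H
  i=14: C-L = 17 → R
  i=15: F-W =  9 → J
  i=16: A-P = 11 → L
  i=17: G-W = 10 → K
  i=18: X-Z = 24 → Y
  i=19: M-C = 10 → K
  i=20: Z-O = 11 → L
  i=21: J-C =  7 → H
  i=22: Q-Z = 17 → R
  i=23: R-I =  9 → J
  i=24: K-Z = 11 → L
  i=25: P-F = 10 → K
  i=26: W-Y = 24 → Y
  i=27: H-X = 10 → K
  i=28: N-C = 11 → L
  i=29: K-D =  7 → H
  i=30: Z-I = 17 → R
  shifts repeat with period 8: LKYKLHRJ

LKYKLHRJ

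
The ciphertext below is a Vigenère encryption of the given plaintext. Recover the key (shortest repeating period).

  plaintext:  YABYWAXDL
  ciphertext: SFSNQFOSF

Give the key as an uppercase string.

UFRP

  i= 0: S-Y = 20 → U
  i= 1: F-A =  5 → F
  i= 2: S-B = 17 → R
  i= 3: N-Y = 15 → P
  i= 4: Q-W = 20 → U
  i= 5: F-A =  5 → F
  i= 6: O-X = 17 → R
  i= 7: S-D = 15 → P
  i= 8: F-L = 20 → U
  shifts repeat with period 4: UFRP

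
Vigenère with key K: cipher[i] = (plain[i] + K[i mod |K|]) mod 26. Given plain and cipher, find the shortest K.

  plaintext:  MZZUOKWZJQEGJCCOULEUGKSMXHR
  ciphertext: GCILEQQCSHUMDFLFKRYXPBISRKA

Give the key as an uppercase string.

UDJRQG

  i= 0: G-M = 20 → U
  i= 1: C-Z =  3 → D
  i= 2: I-Z =  9 → J
  i= 3: L-U = 17 → R
  i= 4: E-O = 16 → Q
  i= 5: Q-K =  6 → G
  i= 6: Q-W = 20 → U
  i= 7: C-Z =  3 → D
  i= 8: S-J =  9 → J
  i= 9: H-Q = 17 → R
  i=10: U-E = 16 → Q
  i=11: M-G =  6 → G
  i=12: D-J = 20 → U
  i=13: F-C =  3 → D
  i=14: L-C =  9 → J
  i=15: F-O = 17 → R
  i=16: K-U = 16 → Q
  i=17: R-L =  6 → G
  i=18: Y-E = 20 → U
  i=19: X-U =  3 → D
  i=20: P-G =  9 → J
  i=21: B-K = 17 → R
  i=22: I-S = 16 → Q
  i=23: S-M =  6 → G
  i=24: R-X = 20 → U
  i=25: K-H =  3 → D
  i=26: A-R =  9 → J
  shifts repeat with period 6: UDJRQG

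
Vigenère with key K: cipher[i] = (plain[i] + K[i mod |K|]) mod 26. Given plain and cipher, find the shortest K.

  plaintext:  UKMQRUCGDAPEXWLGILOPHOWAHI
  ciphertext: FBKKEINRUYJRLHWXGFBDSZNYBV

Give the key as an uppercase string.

LRYUNOL

  i= 0: F-U = 11 → L
  i= 1: B-K = 17 → R
  i= 2: K-M = 24 → Y
  i= 3: K-Q = 20 → U
  i= 4: E-R = 13 → N
  i= 5: I-U = 14 → O
  i= 6: N-C = 11 → L
  i= 7: R-G = 11 → L
  i= 8: U-D = 17 → R
  i= 9: Y-A = 24 → Y
  i=10: J-P = 20 → U
  i=11: R-E = 13 → N
  i=12: L-X = 14 → O
  i=13: H-W = 11 → L
  i=14: W-L = 11 → L
  i=15: X-G = 17 → R
  i=16: G-I = 24 → Y
  i=17: F-L = 20 → U
  i=18: B-O = 13 → N
  i=19: D-P = 14 → O
  i=20: S-H = 11 → L
  i=21: Z-O = 11 → L
  i=22: N-W = 17 → R
  i=23: Y-A = 24 → Y
  i=24: B-H = 20 → U
  i=25: V-I = 13 → N
  shifts repeat with period 7: LRYUNOL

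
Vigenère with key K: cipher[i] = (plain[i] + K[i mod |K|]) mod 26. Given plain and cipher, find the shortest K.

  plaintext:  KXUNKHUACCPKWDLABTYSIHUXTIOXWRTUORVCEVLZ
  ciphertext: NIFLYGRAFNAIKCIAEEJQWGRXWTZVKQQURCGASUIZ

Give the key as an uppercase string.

  i= 0: N-K =  3 → D
  i= 1: I-X = 11 → L
  i= 2: F-U = 11 → L
  i= 3: L-N = 24 → Y
  i= 4: Y-K = 14 → O
  i= 5: G-H = 25 → Z
  i= 6: R-U = 23 → X
  i= 7: A-A =  0 → A
  i= 8: F-C =  3 → D
  i= 9: N-C = 11 → L
  i=10: A-P = 11 → L
  i=11: I-K = 24 → Y
  i=12: K-W = 14 → O
  i=13: C-D = 25 → Z
  i=14: I-L = 23 → X
  i=15: A-A =  0 → A
  i=16: E-B =  3 → D
  i=17: E-T = 11 → L
  i=18: J-Y = 11 → L
  i=19: Q-S = 24 → Y
  i=20: W-I = 14 → O
  i=21: G-H = 25 → Z
  i=22: R-U = 23 → X
  i=23: X-X =  0 → A
  i=24: W-T =  3 → D
  i=25: T-I = 11 → L
  i=26: Z-O = 11 → L
  i=27: V-X = 24 → Y
  i=28: K-W = 14 → O
  i=29: Q-R = 25 → Z
  i=30: Q-T = 23 → X
  i=31: U-U =  0 → A
  i=32: R-O =  3 → D
  i=33: C-R = 11 → L
  i=34: G-V = 11 → L
  i=35: A-C = 24 → Y
  i=36: S-E = 14 → O
  i=37: U-V = 25 → Z
  i=38: I-L = 23 → X
  i=39: Z-Z =  0 → A
  shifts repeat with period 8: DLLYOZXA

DLLYOZXA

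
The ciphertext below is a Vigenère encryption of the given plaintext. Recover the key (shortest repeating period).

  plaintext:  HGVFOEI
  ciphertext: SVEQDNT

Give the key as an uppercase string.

  i= 0: S-H = 11 → L
  i= 1: V-G = 15 → P
  i= 2: E-V =  9 → J
  i= 3: Q-F = 11 → L
  i= 4: D-O = 15 → P
  i= 5: N-E =  9 → J
  i= 6: T-I = 11 → L
  shifts repeat with period 3: LPJ

LPJ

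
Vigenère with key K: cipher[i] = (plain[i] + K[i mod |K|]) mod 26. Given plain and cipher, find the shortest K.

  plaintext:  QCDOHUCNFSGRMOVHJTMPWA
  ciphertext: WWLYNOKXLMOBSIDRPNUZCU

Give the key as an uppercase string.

  i= 0: W-Q =  6 → G
  i= 1: W-C = 20 → U
  i= 2: L-D =  8 → I
  i= 3: Y-O = 10 → K
  i= 4: N-H =  6 → G
  i= 5: O-U = 20 → U
  i= 6: K-C =  8 → I
  i= 7: X-N = 10 → K
  i= 8: L-F =  6 → G
  i= 9: M-S = 20 → U
  i=10: O-G =  8 → I
  i=11: B-R = 10 → K
  i=12: S-M =  6 → G
  i=13: I-O = 20 → U
  i=14: D-V =  8 → I
  i=15: R-H = 10 → K
  i=16: P-J =  6 → G
  i=17: N-T = 20 → U
  i=18: U-M =  8 → I
  i=19: Z-P = 10 → K
  i=20: C-W =  6 → G
  i=21: U-A = 20 → U
  shifts repeat with period 4: GUIK

GUIK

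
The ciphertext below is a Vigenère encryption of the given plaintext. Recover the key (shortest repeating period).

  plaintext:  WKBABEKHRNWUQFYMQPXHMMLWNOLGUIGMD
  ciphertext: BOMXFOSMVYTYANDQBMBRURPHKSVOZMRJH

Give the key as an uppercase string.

  i= 0: B-W =  5 → F
  i= 1: O-K =  4 → E
  i= 2: M-B = 11 → L
  i= 3: X-A = 23 → X
  i= 4: F-B =  4 → E
  i= 5: O-E = 10 → K
  i= 6: S-K =  8 → I
  i= 7: M-H =  5 → F
  i= 8: V-R =  4 → E
  i= 9: Y-N = 11 → L
  i=10: T-W = 23 → X
  i=11: Y-U =  4 → E
  i=12: A-Q = 10 → K
  i=13: N-F =  8 → I
  i=14: D-Y =  5 → F
  i=15: Q-M =  4 → E
  i=16: B-Q = 11 → L
  i=17: M-P = 23 → X
  i=18: B-X =  4 → E
  i=19: R-H = 10 → K
  i=20: U-M =  8 → I
  i=21: R-M =  5 → F
  i=22: P-L =  4 → E
  i=23: H-W = 11 → L
  i=24: K-N = 23 → X
  i=25: S-O =  4 → E
  i=26: V-L = 10 → K
  i=27: O-G =  8 → I
  i=28: Z-U =  5 → F
  i=29: M-I =  4 → E
  i=30: R-G = 11 → L
  i=31: J-M = 23 → X
  i=32: H-D =  4 → E
  shifts repeat with period 7: FELXEKI

FELXEKI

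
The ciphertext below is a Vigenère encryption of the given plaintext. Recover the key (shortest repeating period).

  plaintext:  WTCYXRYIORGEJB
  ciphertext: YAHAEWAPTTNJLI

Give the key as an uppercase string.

CHF

  i= 0: Y-W =  2 → C
  i= 1: A-T =  7 → H
  i= 2: H-C =  5 → F
  i= 3: A-Y =  2 → C
  i= 4: E-X =  7 → H
  i= 5: W-R =  5 → F
  i= 6: A-Y =  2 → C
  i= 7: P-I =  7 → H
  i= 8: T-O =  5 → F
  i= 9: T-R =  2 → C
  i=10: N-G =  7 → H
  i=11: J-E =  5 → F
  i=12: L-J =  2 → C
  i=13: I-B =  7 → H
  shifts repeat with period 3: CHF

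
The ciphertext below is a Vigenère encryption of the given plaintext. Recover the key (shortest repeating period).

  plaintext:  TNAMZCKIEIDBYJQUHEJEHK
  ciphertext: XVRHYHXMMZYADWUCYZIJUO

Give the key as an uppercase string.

  i= 0: X-T =  4 → E
  i= 1: V-N =  8 → I
  i= 2: R-A = 17 → R
  i= 3: H-M = 21 → V
  i= 4: Y-Z = 25 → Z
  i= 5: H-C =  5 → F
  i= 6: X-K = 13 → N
  i= 7: M-I =  4 → E
  i= 8: M-E =  8 → I
  i= 9: Z-I = 17 → R
  i=10: Y-D = 21 → V
  i=11: A-B = 25 → Z
  i=12: D-Y =  5 → F
  i=13: W-J = 13 → N
  i=14: U-Q =  4 → E
  i=15: C-U =  8 → I
  i=16: Y-H = 17 → R
  i=17: Z-E = 21 → V
  i=18: I-J = 25 → Z
  i=19: J-E =  5 → F
  i=20: U-H = 13 → N
  i=21: O-K =  4 → E
  shifts repeat with period 7: EIRVZFN

EIRVZFN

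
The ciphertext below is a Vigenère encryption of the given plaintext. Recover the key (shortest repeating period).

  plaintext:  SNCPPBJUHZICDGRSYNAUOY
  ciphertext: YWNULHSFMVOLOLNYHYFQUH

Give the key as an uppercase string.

  i= 0: Y-S =  6 → G
  i= 1: W-N =  9 → J
  i= 2: N-C = 11 → L
  i= 3: U-P =  5 → F
  i= 4: L-P = 22 → W
  i= 5: H-B =  6 → G
  i= 6: S-J =  9 → J
  i= 7: F-U = 11 → L
  i= 8: M-H =  5 → F
  i= 9: V-Z = 22 → W
  i=10: O-I =  6 → G
  i=11: L-C =  9 → J
  i=12: O-D = 11 → L
  i=13: L-G =  5 → F
  i=14: N-R = 22 → W
  i=15: Y-S =  6 → G
  i=16: H-Y =  9 → J
  i=17: Y-N = 11 → L
  i=18: F-A =  5 → F
  i=19: Q-U = 22 → W
  i=20: U-O =  6 → G
  i=21: H-Y =  9 → J
  shifts repeat with period 5: GJLFW

GJLFW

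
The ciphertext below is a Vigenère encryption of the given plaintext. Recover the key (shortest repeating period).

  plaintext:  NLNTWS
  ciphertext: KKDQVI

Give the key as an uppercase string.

XZQ

  i= 0: K-N = 23 → X
  i= 1: K-L = 25 → Z
  i= 2: D-N = 16 → Q
  i= 3: Q-T = 23 → X
  i= 4: V-W = 25 → Z
  i= 5: I-S = 16 → Q
  shifts repeat with period 3: XZQ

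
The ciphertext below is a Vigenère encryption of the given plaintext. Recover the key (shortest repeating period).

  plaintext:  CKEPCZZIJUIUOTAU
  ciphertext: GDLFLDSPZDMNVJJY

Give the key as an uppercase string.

  i= 0: G-C =  4 → E
  i= 1: D-K = 19 → T
  i= 2: L-E =  7 → H
  i= 3: F-P = 16 → Q
  i= 4: L-C =  9 → J
  i= 5: D-Z =  4 → E
  i= 6: S-Z = 19 → T
  i= 7: P-I =  7 → H
  i= 8: Z-J = 16 → Q
  i= 9: D-U =  9 → J
  i=10: M-I =  4 → E
  i=11: N-U = 19 → T
  i=12: V-O =  7 → H
  i=13: J-T = 16 → Q
  i=14: J-A =  9 → J
  i=15: Y-U =  4 → E
  shifts repeat with period 5: ETHQJ

ETHQJ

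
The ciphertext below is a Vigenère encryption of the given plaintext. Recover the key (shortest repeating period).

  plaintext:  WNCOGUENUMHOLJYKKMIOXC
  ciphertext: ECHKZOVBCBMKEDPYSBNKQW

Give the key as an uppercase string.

  i= 0: E-W =  8 → I
  i= 1: C-N = 15 → P
  i= 2: H-C =  5 → F
  i= 3: K-O = 22 → W
  i= 4: Z-G = 19 → T
  i= 5: O-U = 20 → U
  i= 6: V-E = 17 → R
  i= 7: B-N = 14 → O
  i= 8: C-U =  8 → I
  i= 9: B-M = 15 → P
  i=10: M-H =  5 → F
  i=11: K-O = 22 → W
  i=12: E-L = 19 → T
  i=13: D-J = 20 → U
  i=14: P-Y = 17 → R
  i=15: Y-K = 14 → O
  i=16: S-K =  8 → I
  i=17: B-M = 15 → P
  i=18: N-I =  5 → F
  i=19: K-O = 22 → W
  i=20: Q-X = 19 → T
  i=21: W-C = 20 → U
  shifts repeat with period 8: IPFWTURO

IPFWTURO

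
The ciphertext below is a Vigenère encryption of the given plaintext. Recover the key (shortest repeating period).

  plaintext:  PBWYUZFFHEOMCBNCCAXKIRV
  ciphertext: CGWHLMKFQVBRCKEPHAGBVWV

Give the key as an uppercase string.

NFAJR

  i= 0: C-P = 13 → N
  i= 1: G-B =  5 → F
  i= 2: W-W =  0 → A
  i= 3: H-Y =  9 → J
  i= 4: L-U = 17 → R
  i= 5: M-Z = 13 → N
  i= 6: K-F =  5 → F
  i= 7: F-F =  0 → A
  i= 8: Q-H =  9 → J
  i= 9: V-E = 17 → R
  i=10: B-O = 13 → N
  i=11: R-M =  5 → F
  i=12: C-C =  0 → A
  i=13: K-B =  9 → J
  i=14: E-N = 17 → R
  i=15: P-C = 13 → N
  i=16: H-C =  5 → F
  i=17: A-A =  0 → A
  i=18: G-X =  9 → J
  i=19: B-K = 17 → R
  i=20: V-I = 13 → N
  i=21: W-R =  5 → F
  i=22: V-V =  0 → A
  shifts repeat with period 5: NFAJR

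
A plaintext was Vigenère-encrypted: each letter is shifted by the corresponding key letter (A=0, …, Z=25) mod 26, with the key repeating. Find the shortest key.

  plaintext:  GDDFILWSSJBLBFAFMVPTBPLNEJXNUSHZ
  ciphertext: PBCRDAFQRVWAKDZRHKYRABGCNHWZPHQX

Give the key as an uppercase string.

JYZMVP

  i= 0: P-G =  9 → J
  i= 1: B-D = 24 → Y
  i= 2: C-D = 25 → Z
  i= 3: R-F = 12 → M
  i= 4: D-I = 21 → V
  i= 5: A-L = 15 → P
  i= 6: F-W =  9 → J
  i= 7: Q-S = 24 → Y
  i= 8: R-S = 25 → Z
  i= 9: V-J = 12 → M
  i=10: W-B = 21 → V
  i=11: A-L = 15 → P
  i=12: K-B =  9 → J
  i=13: D-F = 24 → Y
  i=14: Z-A = 25 → Z
  i=15: R-F = 12 → M
  i=16: H-M = 21 → V
  i=17: K-V = 15 → P
  i=18: Y-P =  9 → J
  i=19: R-T = 24 → Y
  i=20: A-B = 25 → Z
  i=21: B-P = 12 → M
  i=22: G-L = 21 → V
  i=23: C-N = 15 → P
  i=24: N-E =  9 → J
  i=25: H-J = 24 → Y
  i=26: W-X = 25 → Z
  i=27: Z-N = 12 → M
  i=28: P-U = 21 → V
  i=29: H-S = 15 → P
  i=30: Q-H =  9 → J
  i=31: X-Z = 24 → Y
  shifts repeat with period 6: JYZMVP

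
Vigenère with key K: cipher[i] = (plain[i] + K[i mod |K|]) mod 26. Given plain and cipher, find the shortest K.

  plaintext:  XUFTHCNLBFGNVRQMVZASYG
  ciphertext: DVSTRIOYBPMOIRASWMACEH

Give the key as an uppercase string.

  i= 0: D-X =  6 → G
  i= 1: V-U =  1 → B
  i= 2: S-F = 13 → N
  i= 3: T-T =  0 → A
  i= 4: R-H = 10 → K
  i= 5: I-C =  6 → G
  i= 6: O-N =  1 → B
  i= 7: Y-L = 13 → N
  i= 8: B-B =  0 → A
  i= 9: P-F = 10 → K
  i=10: M-G =  6 → G
  i=11: O-N =  1 → B
  i=12: I-V = 13 → N
  i=13: R-R =  0 → A
  i=14: A-Q = 10 → K
  i=15: S-M =  6 → G
  i=16: W-V =  1 → B
  i=17: M-Z = 13 → N
  i=18: A-A =  0 → A
  i=19: C-S = 10 → K
  i=20: E-Y =  6 → G
  i=21: H-G =  1 → B
  shifts repeat with period 5: GBNAK

GBNAK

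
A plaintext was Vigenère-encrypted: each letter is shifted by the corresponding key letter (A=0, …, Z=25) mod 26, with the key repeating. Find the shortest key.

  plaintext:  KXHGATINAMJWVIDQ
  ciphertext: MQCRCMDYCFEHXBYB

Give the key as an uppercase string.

CTVL

  i= 0: M-K =  2 → C
  i= 1: Q-X = 19 → T
  i= 2: C-H = 21 → V
  i= 3: R-G = 11 → L
  i= 4: C-A =  2 → C
  i= 5: M-T = 19 → T
  i= 6: D-I = 21 → V
  i= 7: Y-N = 11 → L
  i= 8: C-A =  2 → C
  i= 9: F-M = 19 → T
  i=10: E-J = 21 → V
  i=11: H-W = 11 → L
  i=12: X-V =  2 → C
  i=13: B-I = 19 → T
  i=14: Y-D = 21 → V
  i=15: B-Q = 11 → L
  shifts repeat with period 4: CTVL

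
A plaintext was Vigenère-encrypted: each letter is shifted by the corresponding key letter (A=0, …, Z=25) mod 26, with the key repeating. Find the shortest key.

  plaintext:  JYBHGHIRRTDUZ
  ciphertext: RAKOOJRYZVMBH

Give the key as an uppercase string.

  i= 0: R-J =  8 → I
  i= 1: A-Y =  2 → C
  i= 2: K-B =  9 → J
  i= 3: O-H =  7 → H
  i= 4: O-G =  8 → I
  i= 5: J-H =  2 → C
  i= 6: R-I =  9 → J
  i= 7: Y-R =  7 → H
  i= 8: Z-R =  8 → I
  i= 9: V-T =  2 → C
  i=10: M-D =  9 → J
  i=11: B-U =  7 → H
  i=12: H-Z =  8 → I
  shifts repeat with period 4: ICJH

ICJH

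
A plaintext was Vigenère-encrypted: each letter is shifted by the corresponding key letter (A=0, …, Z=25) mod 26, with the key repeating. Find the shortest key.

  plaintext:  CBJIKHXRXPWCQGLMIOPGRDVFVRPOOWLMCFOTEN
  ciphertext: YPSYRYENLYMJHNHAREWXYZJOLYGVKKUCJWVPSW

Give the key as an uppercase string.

  i= 0: Y-C = 22 → W
  i= 1: P-B = 14 → O
  i= 2: S-J =  9 → J
  i= 3: Y-I = 16 → Q
  i= 4: R-K =  7 → H
  i= 5: Y-H = 17 → R
  i= 6: E-X =  7 → H
  i= 7: N-R = 22 → W
  i= 8: L-X = 14 → O
  i= 9: Y-P =  9 → J
  i=10: M-W = 16 → Q
  i=11: J-C =  7 → H
  i=12: H-Q = 17 → R
  i=13: N-G =  7 → H
  i=14: H-L = 22 → W
  i=15: A-M = 14 → O
  i=16: R-I =  9 → J
  i=17: E-O = 16 → Q
  i=18: W-P =  7 → H
  i=19: X-G = 17 → R
  i=20: Y-R =  7 → H
  i=21: Z-D = 22 → W
  i=22: J-V = 14 → O
  i=23: O-F =  9 → J
  i=24: L-V = 16 → Q
  i=25: Y-R =  7 → H
  i=26: G-P = 17 → R
  i=27: V-O =  7 → H
  i=28: K-O = 22 → W
  i=29: K-W = 14 → O
  i=30: U-L =  9 → J
  i=31: C-M = 16 → Q
  i=32: J-C =  7 → H
  i=33: W-F = 17 → R
  i=34: V-O =  7 → H
  i=35: P-T = 22 → W
  i=36: S-E = 14 → O
  i=37: W-N =  9 → J
  shifts repeat with period 7: WOJQHRH

WOJQHRH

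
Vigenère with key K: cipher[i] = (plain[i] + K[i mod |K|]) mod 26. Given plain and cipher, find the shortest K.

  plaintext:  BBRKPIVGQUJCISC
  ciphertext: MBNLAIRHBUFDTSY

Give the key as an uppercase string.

  i= 0: M-B = 11 → L
  i= 1: B-B =  0 → A
  i= 2: N-R = 22 → W
  i= 3: L-K =  1 → B
  i= 4: A-P = 11 → L
  i= 5: I-I =  0 → A
  i= 6: R-V = 22 → W
  i= 7: H-G =  1 → B
  i= 8: B-Q = 11 → L
  i= 9: U-U =  0 → A
  i=10: F-J = 22 → W
  i=11: D-C =  1 → B
  i=12: T-I = 11 → L
  i=13: S-S =  0 → A
  i=14: Y-C = 22 → W
  shifts repeat with period 4: LAWB

LAWB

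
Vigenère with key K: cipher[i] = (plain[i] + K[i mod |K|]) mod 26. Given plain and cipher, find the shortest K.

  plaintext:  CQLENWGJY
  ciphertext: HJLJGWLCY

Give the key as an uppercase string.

FTA

  i= 0: H-C =  5 → F
  i= 1: J-Q = 19 → T
  i= 2: L-L =  0 → A
  i= 3: J-E =  5 → F
  i= 4: G-N = 19 → T
  i= 5: W-W =  0 → A
  i= 6: L-G =  5 → F
  i= 7: C-J = 19 → T
  i= 8: Y-Y =  0 → A
  shifts repeat with period 3: FTA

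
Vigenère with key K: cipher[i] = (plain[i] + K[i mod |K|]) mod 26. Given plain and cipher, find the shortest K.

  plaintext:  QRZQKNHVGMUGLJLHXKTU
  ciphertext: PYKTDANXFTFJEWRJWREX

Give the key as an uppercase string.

ZHLDTNGC

  i= 0: P-Q = 25 → Z
  i= 1: Y-R =  7 → H
  i= 2: K-Z = 11 → L
  i= 3: T-Q =  3 → D
  i= 4: D-K = 19 → T
  i= 5: A-N = 13 → N
  i= 6: N-H =  6 → G
  i= 7: X-V =  2 → C
  i= 8: F-G = 25 → Z
  i= 9: T-M =  7 → H
  i=10: F-U = 11 → L
  i=11: J-G =  3 → D
  i=12: E-L = 19 → T
  i=13: W-J = 13 → N
  i=14: R-L =  6 → G
  i=15: J-H =  2 → C
  i=16: W-X = 25 → Z
  i=17: R-K =  7 → H
  i=18: E-T = 11 → L
  i=19: X-U =  3 → D
  shifts repeat with period 8: ZHLDTNGC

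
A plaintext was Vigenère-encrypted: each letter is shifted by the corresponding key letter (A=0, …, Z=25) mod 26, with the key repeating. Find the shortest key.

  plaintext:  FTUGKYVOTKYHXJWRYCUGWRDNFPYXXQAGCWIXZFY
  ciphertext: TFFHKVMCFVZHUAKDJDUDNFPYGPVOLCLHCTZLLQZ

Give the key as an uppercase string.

OMLBAXR

  i= 0: T-F = 14 → O
  i= 1: F-T = 12 → M
  i= 2: F-U = 11 → L
  i= 3: H-G =  1 → B
  i= 4: K-K =  0 → A
  i= 5: V-Y = 23 → X
  i= 6: M-V = 17 → R
  i= 7: C-O = 14 → O
  i= 8: F-T = 12 → M
  i= 9: V-K = 11 → L
  i=10: Z-Y =  1 → B
  i=11: H-H =  0 → A
  i=12: U-X = 23 → X
  i=13: A-J = 17 → R
  i=14: K-W = 14 → O
  i=15: D-R = 12 → M
  i=16: J-Y = 11 → L
  i=17: D-C =  1 → B
  i=18: U-U =  0 → A
  i=19: D-G = 23 → X
  i=20: N-W = 17 → R
  i=21: F-R = 14 → O
  i=22: P-D = 12 → M
  i=23: Y-N = 11 → L
  i=24: G-F =  1 → B
  i=25: P-P =  0 → A
  i=26: V-Y = 23 → X
  i=27: O-X = 17 → R
  i=28: L-X = 14 → O
  i=29: C-Q = 12 → M
  i=30: L-A = 11 → L
  i=31: H-G =  1 → B
  i=32: C-C =  0 → A
  i=33: T-W = 23 → X
  i=34: Z-I = 17 → R
  i=35: L-X = 14 → O
  i=36: L-Z = 12 → M
  i=37: Q-F = 11 → L
  i=38: Z-Y =  1 → B
  shifts repeat with period 7: OMLBAXR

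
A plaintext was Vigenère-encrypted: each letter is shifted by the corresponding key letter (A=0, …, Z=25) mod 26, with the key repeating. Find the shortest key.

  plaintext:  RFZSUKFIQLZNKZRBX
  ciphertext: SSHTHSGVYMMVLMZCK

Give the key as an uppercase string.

  i= 0: S-R =  1 → B
  i= 1: S-F = 13 → N
  i= 2: H-Z =  8 → I
  i= 3: T-S =  1 → B
  i= 4: H-U = 13 → N
  i= 5: S-K =  8 → I
  i= 6: G-F =  1 → B
  i= 7: V-I = 13 → N
  i= 8: Y-Q =  8 → I
  i= 9: M-L =  1 → B
  i=10: M-Z = 13 → N
  i=11: V-N =  8 → I
  i=12: L-K =  1 → B
  i=13: M-Z = 13 → N
  i=14: Z-R =  8 → I
  i=15: C-B =  1 → B
  i=16: K-X = 13 → N
  shifts repeat with period 3: BNI

BNI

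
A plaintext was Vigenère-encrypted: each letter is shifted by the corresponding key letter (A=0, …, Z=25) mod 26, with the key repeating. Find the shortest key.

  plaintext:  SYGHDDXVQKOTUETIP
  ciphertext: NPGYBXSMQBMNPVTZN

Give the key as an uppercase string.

  i= 0: N-S = 21 → V
  i= 1: P-Y = 17 → R
  i= 2: G-G =  0 → A
  i= 3: Y-H = 17 → R
  i= 4: B-D = 24 → Y
  i= 5: X-D = 20 → U
  i= 6: S-X = 21 → V
  i= 7: M-V = 17 → R
  i= 8: Q-Q =  0 → A
  i= 9: B-K = 17 → R
  i=10: M-O = 24 → Y
  i=11: N-T = 20 → U
  i=12: P-U = 21 → V
  i=13: V-E = 17 → R
  i=14: T-T =  0 → A
  i=15: Z-I = 17 → R
  i=16: N-P = 24 → Y
  shifts repeat with period 6: VRARYU

VRARYU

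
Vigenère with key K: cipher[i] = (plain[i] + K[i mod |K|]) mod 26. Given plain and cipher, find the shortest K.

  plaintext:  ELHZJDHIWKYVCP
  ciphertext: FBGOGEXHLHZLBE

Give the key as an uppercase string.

  i= 0: F-E =  1 → B
  i= 1: B-L = 16 → Q
  i= 2: G-H = 25 → Z
  i= 3: O-Z = 15 → P
  i= 4: G-J = 23 → X
  i= 5: E-D =  1 → B
  i= 6: X-H = 16 → Q
  i= 7: H-I = 25 → Z
  i= 8: L-W = 15 → P
  i= 9: H-K = 23 → X
  i=10: Z-Y =  1 → B
  i=11: L-V = 16 → Q
  i=12: B-C = 25 → Z
  i=13: E-P = 15 → P
  shifts repeat with period 5: BQZPX

BQZPX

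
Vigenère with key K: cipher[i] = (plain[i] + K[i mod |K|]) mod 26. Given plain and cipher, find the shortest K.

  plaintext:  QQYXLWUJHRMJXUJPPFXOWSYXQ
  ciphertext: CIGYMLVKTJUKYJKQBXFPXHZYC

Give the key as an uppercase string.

MSIBBPBB

  i= 0: C-Q = 12 → M
  i= 1: I-Q = 18 → S
  i= 2: G-Y =  8 → I
  i= 3: Y-X =  1 → B
  i= 4: M-L =  1 → B
  i= 5: L-W = 15 → P
  i= 6: V-U =  1 → B
  i= 7: K-J =  1 → B
  i= 8: T-H = 12 → M
  i= 9: J-R = 18 → S
  i=10: U-M =  8 → I
  i=11: K-J =  1 → B
  i=12: Y-X =  1 → B
  i=13: J-U = 15 → P
  i=14: K-J =  1 → B
  i=15: Q-P =  1 → B
  i=16: B-P = 12 → M
  i=17: X-F = 18 → S
  i=18: F-X =  8 → I
  i=19: P-O =  1 → B
  i=20: X-W =  1 → B
  i=21: H-S = 15 → P
  i=22: Z-Y =  1 → B
  i=23: Y-X =  1 → B
  i=24: C-Q = 12 → M
  shifts repeat with period 8: MSIBBPBB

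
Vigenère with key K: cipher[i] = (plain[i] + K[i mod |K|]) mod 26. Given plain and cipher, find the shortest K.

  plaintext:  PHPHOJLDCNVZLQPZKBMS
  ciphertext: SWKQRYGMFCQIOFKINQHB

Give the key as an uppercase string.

  i= 0: S-P =  3 → D
  i= 1: W-H = 15 → P
  i= 2: K-P = 21 → V
  i= 3: Q-H =  9 → J
  i= 4: R-O =  3 → D
  i= 5: Y-J = 15 → P
  i= 6: G-L = 21 → V
  i= 7: M-D =  9 → J
  i= 8: F-C =  3 → D
  i= 9: C-N = 15 → P
  i=10: Q-V = 21 → V
  i=11: I-Z =  9 → J
  i=12: O-L =  3 → D
  i=13: F-Q = 15 → P
  i=14: K-P = 21 → V
  i=15: I-Z =  9 → J
  i=16: N-K =  3 → D
  i=17: Q-B = 15 → P
  i=18: H-M = 21 → V
  i=19: B-S =  9 → J
  shifts repeat with period 4: DPVJ

DPVJ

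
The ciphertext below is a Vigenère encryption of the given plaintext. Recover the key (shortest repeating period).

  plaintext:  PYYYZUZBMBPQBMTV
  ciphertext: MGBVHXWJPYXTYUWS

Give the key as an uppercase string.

XID

  i= 0: M-P = 23 → X
  i= 1: G-Y =  8 → I
  i= 2: B-Y =  3 → D
  i= 3: V-Y = 23 → X
  i= 4: H-Z =  8 → I
  i= 5: X-U =  3 → D
  i= 6: W-Z = 23 → X
  i= 7: J-B =  8 → I
  i= 8: P-M =  3 → D
  i= 9: Y-B = 23 → X
  i=10: X-P =  8 → I
  i=11: T-Q =  3 → D
  i=12: Y-B = 23 → X
  i=13: U-M =  8 → I
  i=14: W-T =  3 → D
  i=15: S-V = 23 → X
  shifts repeat with period 3: XID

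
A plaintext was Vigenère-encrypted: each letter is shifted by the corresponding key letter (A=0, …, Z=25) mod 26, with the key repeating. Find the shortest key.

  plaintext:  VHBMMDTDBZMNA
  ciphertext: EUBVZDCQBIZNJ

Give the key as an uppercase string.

  i= 0: E-V =  9 → J
  i= 1: U-H = 13 → N
  i= 2: B-B =  0 → A
  i= 3: V-M =  9 → J
  i= 4: Z-M = 13 → N
  i= 5: D-D =  0 → A
  i= 6: C-T =  9 → J
  i= 7: Q-D = 13 → N
  i= 8: B-B =  0 → A
  i= 9: I-Z =  9 → J
  i=10: Z-M = 13 → N
  i=11: N-N =  0 → A
  i=12: J-A =  9 → J
  shifts repeat with period 3: JNA

JNA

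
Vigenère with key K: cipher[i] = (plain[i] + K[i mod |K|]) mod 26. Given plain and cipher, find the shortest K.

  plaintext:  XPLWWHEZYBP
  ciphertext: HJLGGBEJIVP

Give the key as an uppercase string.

KUAK

  i= 0: H-X = 10 → K
  i= 1: J-P = 20 → U
  i= 2: L-L =  0 → A
  i= 3: G-W = 10 → K
  i= 4: G-W = 10 → K
  i= 5: B-H = 20 → U
  i= 6: E-E =  0 → A
  i= 7: J-Z = 10 → K
  i= 8: I-Y = 10 → K
  i= 9: V-B = 20 → U
  i=10: P-P =  0 → A
  shifts repeat with period 4: KUAK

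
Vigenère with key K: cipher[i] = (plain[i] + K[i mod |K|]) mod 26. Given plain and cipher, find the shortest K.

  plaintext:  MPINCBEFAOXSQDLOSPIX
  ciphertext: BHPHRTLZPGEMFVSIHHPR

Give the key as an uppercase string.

PSHU

  i= 0: B-M = 15 → P
  i= 1: H-P = 18 → S
  i= 2: P-I =  7 → H
  i= 3: H-N = 20 → U
  i= 4: R-C = 15 → P
  i= 5: T-B = 18 → S
  i= 6: L-E =  7 → H
  i= 7: Z-F = 20 → U
  i= 8: P-A = 15 → P
  i= 9: G-O = 18 → S
  i=10: E-X =  7 → H
  i=11: M-S = 20 → U
  i=12: F-Q = 15 → P
  i=13: V-D = 18 → S
  i=14: S-L =  7 → H
  i=15: I-O = 20 → U
  i=16: H-S = 15 → P
  i=17: H-P = 18 → S
  i=18: P-I =  7 → H
  i=19: R-X = 20 → U
  shifts repeat with period 4: PSHU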